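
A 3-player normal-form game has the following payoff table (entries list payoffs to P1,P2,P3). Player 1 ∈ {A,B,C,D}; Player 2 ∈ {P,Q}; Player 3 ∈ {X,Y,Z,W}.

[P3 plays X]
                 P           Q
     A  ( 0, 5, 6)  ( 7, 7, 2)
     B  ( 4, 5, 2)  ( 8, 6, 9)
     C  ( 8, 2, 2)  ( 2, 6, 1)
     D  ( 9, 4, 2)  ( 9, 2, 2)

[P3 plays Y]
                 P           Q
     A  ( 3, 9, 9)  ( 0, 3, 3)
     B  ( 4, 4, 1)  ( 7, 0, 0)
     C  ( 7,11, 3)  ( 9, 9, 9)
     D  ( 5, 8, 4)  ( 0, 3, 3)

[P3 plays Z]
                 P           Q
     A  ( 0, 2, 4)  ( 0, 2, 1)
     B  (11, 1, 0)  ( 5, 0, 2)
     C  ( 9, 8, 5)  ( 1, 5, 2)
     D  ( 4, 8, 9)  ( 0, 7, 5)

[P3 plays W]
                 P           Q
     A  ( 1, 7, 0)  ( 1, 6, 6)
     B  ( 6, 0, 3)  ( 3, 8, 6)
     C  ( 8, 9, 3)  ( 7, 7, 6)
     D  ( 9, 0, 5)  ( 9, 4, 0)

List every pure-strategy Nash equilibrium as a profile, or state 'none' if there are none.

(A,P,X): not NE [P1→D gives 9>0; P2→Q gives 7>5; P3→Y gives 9>6]
(A,P,Y): not NE [P1→C gives 7>3]
(A,P,Z): not NE [P1→B gives 11>0; P3→Y gives 9>4]
(A,P,W): not NE [P1→D gives 9>1; P3→Y gives 9>0]
(A,Q,X): not NE [P1→D gives 9>7; P3→W gives 6>2]
(A,Q,Y): not NE [P1→C gives 9>0; P2→P gives 9>3; P3→W gives 6>3]
(A,Q,Z): not NE [P1→B gives 5>0; P3→W gives 6>1]
(A,Q,W): not NE [P1→D gives 9>1; P2→P gives 7>6]
(B,P,X): not NE [P1→D gives 9>4; P2→Q gives 6>5; P3→W gives 3>2]
(B,P,Y): not NE [P1→C gives 7>4; P3→W gives 3>1]
(B,P,Z): not NE [P3→W gives 3>0]
(B,P,W): not NE [P1→D gives 9>6; P2→Q gives 8>0]
(B,Q,X): not NE [P1→D gives 9>8]
(B,Q,Y): not NE [P1→C gives 9>7; P2→P gives 4>0; P3→X gives 9>0]
(B,Q,Z): not NE [P2→P gives 1>0; P3→X gives 9>2]
(B,Q,W): not NE [P1→D gives 9>3; P3→X gives 9>6]
(C,P,X): not NE [P1→D gives 9>8; P2→Q gives 6>2; P3→Z gives 5>2]
(C,P,Y): not NE [P3→Z gives 5>3]
(C,P,Z): not NE [P1→B gives 11>9]
(C,P,W): not NE [P1→D gives 9>8; P3→Z gives 5>3]
(C,Q,X): not NE [P1→D gives 9>2; P3→Y gives 9>1]
(C,Q,Y): not NE [P2→P gives 11>9]
(C,Q,Z): not NE [P1→B gives 5>1; P2→P gives 8>5; P3→Y gives 9>2]
(C,Q,W): not NE [P1→D gives 9>7; P2→P gives 9>7; P3→Y gives 9>6]
(D,P,X): not NE [P3→Z gives 9>2]
(D,P,Y): not NE [P1→C gives 7>5; P3→Z gives 9>4]
(D,P,Z): not NE [P1→B gives 11>4]
(D,P,W): not NE [P2→Q gives 4>0; P3→Z gives 9>5]
(D,Q,X): not NE [P2→P gives 4>2; P3→Z gives 5>2]
(D,Q,Y): not NE [P1→C gives 9>0; P2→P gives 8>3; P3→Z gives 5>3]
(D,Q,Z): not NE [P1→B gives 5>0; P2→P gives 8>7]
(D,Q,W): not NE [P3→Z gives 5>0]

No pure NE.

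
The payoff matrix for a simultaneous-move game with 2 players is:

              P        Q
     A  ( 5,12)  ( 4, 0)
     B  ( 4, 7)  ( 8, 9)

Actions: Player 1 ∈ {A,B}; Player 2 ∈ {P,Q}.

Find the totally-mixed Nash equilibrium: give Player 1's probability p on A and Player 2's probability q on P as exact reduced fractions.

p=1/7, q=4/5

P1 indiff ⇒ q·5+(1-q)·4 = q·4+(1-q)·8 ⇒ q(1) = (1-q)(4) ⇒ q = 4/5
P2 indiff ⇒ p·12+(1-p)·7 = p·0+(1-p)·9 ⇒ p(12) = (1-p)(2) ⇒ p = 1/7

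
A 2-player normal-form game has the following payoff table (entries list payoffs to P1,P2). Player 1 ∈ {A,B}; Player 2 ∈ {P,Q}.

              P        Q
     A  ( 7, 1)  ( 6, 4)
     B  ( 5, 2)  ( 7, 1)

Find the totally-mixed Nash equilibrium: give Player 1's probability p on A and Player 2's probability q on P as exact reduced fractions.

P1 mixes 1/4 on A; P2 mixes 1/3 on P

P1 indiff ⇒ q·7+(1-q)·6 = q·5+(1-q)·7 ⇒ q(2) = (1-q)(1) ⇒ q = 1/3
P2 indiff ⇒ p·1+(1-p)·2 = p·4+(1-p)·1 ⇒ p(-3) = (1-p)(-1) ⇒ p = 1/4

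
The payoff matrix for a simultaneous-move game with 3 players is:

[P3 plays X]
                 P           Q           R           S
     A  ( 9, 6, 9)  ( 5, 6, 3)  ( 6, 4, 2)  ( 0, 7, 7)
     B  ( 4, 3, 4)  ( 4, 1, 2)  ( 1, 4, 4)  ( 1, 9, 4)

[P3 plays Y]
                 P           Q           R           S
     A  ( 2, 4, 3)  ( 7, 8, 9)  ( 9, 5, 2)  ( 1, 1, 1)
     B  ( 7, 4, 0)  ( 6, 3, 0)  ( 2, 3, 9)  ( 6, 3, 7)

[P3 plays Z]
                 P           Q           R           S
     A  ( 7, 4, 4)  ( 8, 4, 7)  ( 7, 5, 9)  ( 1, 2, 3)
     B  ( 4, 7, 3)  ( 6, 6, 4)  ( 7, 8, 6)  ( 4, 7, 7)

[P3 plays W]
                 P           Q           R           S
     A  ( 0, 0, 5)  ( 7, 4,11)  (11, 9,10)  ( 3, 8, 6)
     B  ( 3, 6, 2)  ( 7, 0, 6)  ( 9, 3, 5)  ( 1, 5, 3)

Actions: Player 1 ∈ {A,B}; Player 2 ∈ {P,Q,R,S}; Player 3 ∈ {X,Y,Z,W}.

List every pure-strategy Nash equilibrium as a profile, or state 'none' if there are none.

PSNE = {(A,R,W)}

(A,P,X): not NE [P2→S gives 7>6]
(A,P,Y): not NE [P1→B gives 7>2; P2→Q gives 8>4; P3→X gives 9>3]
(A,P,Z): not NE [P2→R gives 5>4; P3→X gives 9>4]
(A,P,W): not NE [P1→B gives 3>0; P2→R gives 9>0; P3→X gives 9>5]
(A,Q,X): not NE [P2→S gives 7>6; P3→W gives 11>3]
(A,Q,Y): not NE [P3→W gives 11>9]
(A,Q,Z): not NE [P2→R gives 5>4; P3→W gives 11>7]
(A,Q,W): not NE [P2→R gives 9>4]
(A,R,X): not NE [P2→S gives 7>4; P3→W gives 10>2]
(A,R,Y): not NE [P2→Q gives 8>5; P3→W gives 10>2]
(A,R,Z): not NE [P3→W gives 10>9]
(A,R,W): NE
(A,S,X): not NE [P1→B gives 1>0]
(A,S,Y): not NE [P1→B gives 6>1; P2→Q gives 8>1; P3→X gives 7>1]
(A,S,Z): not NE [P1→B gives 4>1; P2→R gives 5>2; P3→X gives 7>3]
(A,S,W): not NE [P2→R gives 9>8; P3→X gives 7>6]
(B,P,X): not NE [P1→A gives 9>4; P2→S gives 9>3]
(B,P,Y): not NE [P3→X gives 4>0]
(B,P,Z): not NE [P1→A gives 7>4; P2→R gives 8>7; P3→X gives 4>3]
(B,P,W): not NE [P3→X gives 4>2]
(B,Q,X): not NE [P1→A gives 5>4; P2→S gives 9>1; P3→W gives 6>2]
(B,Q,Y): not NE [P1→A gives 7>6; P2→P gives 4>3; P3→W gives 6>0]
(B,Q,Z): not NE [P1→A gives 8>6; P2→R gives 8>6; P3→W gives 6>4]
(B,Q,W): not NE [P2→P gives 6>0]
(B,R,X): not NE [P1→A gives 6>1; P2→S gives 9>4; P3→Y gives 9>4]
(B,R,Y): not NE [P1→A gives 9>2; P2→P gives 4>3]
(B,R,Z): not NE [P3→Y gives 9>6]
(B,R,W): not NE [P1→A gives 11>9; P2→P gives 6>3; P3→Y gives 9>5]
(B,S,X): not NE [P3→Z gives 7>4]
(B,S,Y): not NE [P2→P gives 4>3]
(B,S,Z): not NE [P2→R gives 8>7]
(B,S,W): not NE [P1→A gives 3>1; P2→P gives 6>5; P3→Z gives 7>3]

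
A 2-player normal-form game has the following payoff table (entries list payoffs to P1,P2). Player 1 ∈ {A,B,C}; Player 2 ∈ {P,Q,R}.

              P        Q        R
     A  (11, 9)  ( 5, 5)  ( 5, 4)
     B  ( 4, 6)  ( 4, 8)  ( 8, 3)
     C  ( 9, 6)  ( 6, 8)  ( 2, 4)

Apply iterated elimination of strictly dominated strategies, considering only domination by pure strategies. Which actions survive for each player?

P2 drop R (P beats it: A:9>4 B:6>3 C:6>4)
P1 drop B (A beats it: P:11>4 Q:5>4)
P1→{A,C} P2→{P,Q}

IESDS → P1:{A,C} P2:{P,Q}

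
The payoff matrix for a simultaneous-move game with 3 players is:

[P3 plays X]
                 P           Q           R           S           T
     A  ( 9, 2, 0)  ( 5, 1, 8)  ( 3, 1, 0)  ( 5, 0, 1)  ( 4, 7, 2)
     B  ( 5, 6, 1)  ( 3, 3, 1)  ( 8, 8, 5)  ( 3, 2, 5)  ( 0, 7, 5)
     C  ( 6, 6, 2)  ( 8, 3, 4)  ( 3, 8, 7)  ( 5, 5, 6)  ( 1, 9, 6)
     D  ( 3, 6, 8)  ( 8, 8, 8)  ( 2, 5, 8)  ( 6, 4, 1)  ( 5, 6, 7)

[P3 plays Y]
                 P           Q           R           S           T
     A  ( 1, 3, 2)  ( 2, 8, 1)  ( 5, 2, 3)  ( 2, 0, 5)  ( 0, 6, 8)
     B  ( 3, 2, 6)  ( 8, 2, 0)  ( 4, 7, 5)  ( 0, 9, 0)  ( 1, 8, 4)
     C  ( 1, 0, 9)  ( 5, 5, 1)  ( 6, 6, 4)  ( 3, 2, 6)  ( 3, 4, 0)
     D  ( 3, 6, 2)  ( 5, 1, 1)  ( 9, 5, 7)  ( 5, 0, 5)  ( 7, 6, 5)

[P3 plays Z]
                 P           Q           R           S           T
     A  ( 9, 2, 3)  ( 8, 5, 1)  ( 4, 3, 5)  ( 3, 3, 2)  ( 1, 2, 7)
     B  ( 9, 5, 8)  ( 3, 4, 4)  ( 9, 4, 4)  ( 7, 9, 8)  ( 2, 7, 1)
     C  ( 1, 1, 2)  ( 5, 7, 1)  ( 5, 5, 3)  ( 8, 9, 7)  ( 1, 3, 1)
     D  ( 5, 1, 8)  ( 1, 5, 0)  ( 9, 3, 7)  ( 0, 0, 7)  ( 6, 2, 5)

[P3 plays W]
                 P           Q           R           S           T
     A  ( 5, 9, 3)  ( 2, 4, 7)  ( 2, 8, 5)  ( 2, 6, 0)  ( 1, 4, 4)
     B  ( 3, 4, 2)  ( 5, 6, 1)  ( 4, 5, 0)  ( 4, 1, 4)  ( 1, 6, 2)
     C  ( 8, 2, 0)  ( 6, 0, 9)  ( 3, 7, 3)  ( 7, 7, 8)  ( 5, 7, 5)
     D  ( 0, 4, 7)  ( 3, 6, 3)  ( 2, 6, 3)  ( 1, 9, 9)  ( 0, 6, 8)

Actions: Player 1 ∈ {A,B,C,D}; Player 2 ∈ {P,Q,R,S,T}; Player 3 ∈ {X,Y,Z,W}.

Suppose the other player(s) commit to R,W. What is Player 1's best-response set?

P1 best: {B}

u_1(A vs R,W) = 2
u_1(B vs R,W) = 4
u_1(C vs R,W) = 3
u_1(D vs R,W) = 2
max payoff 4 at {B}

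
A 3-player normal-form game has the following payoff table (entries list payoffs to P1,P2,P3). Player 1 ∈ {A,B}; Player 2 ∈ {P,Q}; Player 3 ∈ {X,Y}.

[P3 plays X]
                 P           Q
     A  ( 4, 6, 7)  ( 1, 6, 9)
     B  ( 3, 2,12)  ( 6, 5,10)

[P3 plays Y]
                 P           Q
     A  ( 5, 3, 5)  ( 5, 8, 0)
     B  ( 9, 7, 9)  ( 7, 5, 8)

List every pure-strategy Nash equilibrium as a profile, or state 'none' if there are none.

Nash profiles: (A,P,X), (B,Q,X)

(A,P,X): NE
(A,P,Y): not NE [P1→B gives 9>5; P2→Q gives 8>3; P3→X gives 7>5]
(A,Q,X): not NE [P1→B gives 6>1]
(A,Q,Y): not NE [P1→B gives 7>5; P3→X gives 9>0]
(B,P,X): not NE [P1→A gives 4>3; P2→Q gives 5>2]
(B,P,Y): not NE [P3→X gives 12>9]
(B,Q,X): NE
(B,Q,Y): not NE [P2→P gives 7>5; P3→X gives 10>8]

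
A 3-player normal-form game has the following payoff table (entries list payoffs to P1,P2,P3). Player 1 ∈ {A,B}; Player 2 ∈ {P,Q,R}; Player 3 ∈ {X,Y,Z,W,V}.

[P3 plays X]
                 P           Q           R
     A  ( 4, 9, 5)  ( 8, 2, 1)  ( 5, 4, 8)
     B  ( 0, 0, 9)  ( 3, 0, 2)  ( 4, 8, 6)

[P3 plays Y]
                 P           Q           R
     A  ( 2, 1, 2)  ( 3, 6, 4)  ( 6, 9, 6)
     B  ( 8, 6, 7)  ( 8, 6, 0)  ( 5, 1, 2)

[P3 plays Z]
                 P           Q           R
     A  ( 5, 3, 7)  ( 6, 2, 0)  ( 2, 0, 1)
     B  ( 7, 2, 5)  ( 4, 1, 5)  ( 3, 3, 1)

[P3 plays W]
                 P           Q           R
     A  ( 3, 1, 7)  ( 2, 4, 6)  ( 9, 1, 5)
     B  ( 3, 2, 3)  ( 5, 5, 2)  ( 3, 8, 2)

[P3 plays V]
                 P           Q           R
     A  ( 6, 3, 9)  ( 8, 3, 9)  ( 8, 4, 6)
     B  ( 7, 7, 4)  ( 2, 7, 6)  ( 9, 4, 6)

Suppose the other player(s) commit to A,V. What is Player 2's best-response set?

BR_2 = {R}

u_2(P vs A,V) = 3
u_2(Q vs A,V) = 3
u_2(R vs A,V) = 4
max payoff 4 at {R}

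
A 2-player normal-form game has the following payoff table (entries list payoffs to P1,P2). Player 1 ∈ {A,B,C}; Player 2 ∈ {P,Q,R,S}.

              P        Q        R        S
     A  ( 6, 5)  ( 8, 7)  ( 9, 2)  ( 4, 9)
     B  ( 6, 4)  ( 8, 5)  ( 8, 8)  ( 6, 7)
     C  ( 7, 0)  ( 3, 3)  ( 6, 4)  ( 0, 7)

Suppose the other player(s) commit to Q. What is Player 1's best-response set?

argmax u_1 = {A,B}

u_1(A vs Q) = 8
u_1(B vs Q) = 8
u_1(C vs Q) = 3
max payoff 8 at {A,B}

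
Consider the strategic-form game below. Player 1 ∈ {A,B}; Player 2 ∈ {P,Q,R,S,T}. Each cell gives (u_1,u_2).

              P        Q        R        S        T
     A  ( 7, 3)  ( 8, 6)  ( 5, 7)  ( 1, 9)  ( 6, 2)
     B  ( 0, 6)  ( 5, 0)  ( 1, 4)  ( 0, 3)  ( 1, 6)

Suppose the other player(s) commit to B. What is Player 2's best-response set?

argmax u_2 = {P,T}

u_2(P vs B) = 6
u_2(Q vs B) = 0
u_2(R vs B) = 4
u_2(S vs B) = 3
u_2(T vs B) = 6
max payoff 6 at {P,T}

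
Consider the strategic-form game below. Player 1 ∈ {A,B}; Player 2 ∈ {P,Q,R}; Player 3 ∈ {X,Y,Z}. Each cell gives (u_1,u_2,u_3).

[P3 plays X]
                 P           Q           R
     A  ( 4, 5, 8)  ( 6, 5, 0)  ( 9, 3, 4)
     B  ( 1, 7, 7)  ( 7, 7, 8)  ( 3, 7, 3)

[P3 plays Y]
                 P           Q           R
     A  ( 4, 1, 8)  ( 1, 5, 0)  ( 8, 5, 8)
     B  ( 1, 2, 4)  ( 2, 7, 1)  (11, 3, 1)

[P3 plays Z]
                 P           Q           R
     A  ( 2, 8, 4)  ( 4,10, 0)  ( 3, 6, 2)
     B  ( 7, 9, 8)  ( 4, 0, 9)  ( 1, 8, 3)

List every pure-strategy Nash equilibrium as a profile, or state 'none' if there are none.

(A,P,X): NE
(A,P,Y): not NE [P2→R gives 5>1]
(A,P,Z): not NE [P1→B gives 7>2; P2→Q gives 10>8; P3→Y gives 8>4]
(A,Q,X): not NE [P1→B gives 7>6]
(A,Q,Y): not NE [P1→B gives 2>1]
(A,Q,Z): NE
(A,R,X): not NE [P2→Q gives 5>3; P3→Y gives 8>4]
(A,R,Y): not NE [P1→B gives 11>8]
(A,R,Z): not NE [P2→Q gives 10>6; P3→Y gives 8>2]
(B,P,X): not NE [P1→A gives 4>1; P3→Z gives 8>7]
(B,P,Y): not NE [P1→A gives 4>1; P2→Q gives 7>2; P3→Z gives 8>4]
(B,P,Z): NE
(B,Q,X): not NE [P3→Z gives 9>8]
(B,Q,Y): not NE [P3→Z gives 9>1]
(B,Q,Z): not NE [P2→P gives 9>0]
(B,R,X): not NE [P1→A gives 9>3]
(B,R,Y): not NE [P2→Q gives 7>3; P3→Z gives 3>1]
(B,R,Z): not NE [P1→A gives 3>1; P2→P gives 9>8]

Nash profiles: (A,P,X), (A,Q,Z), (B,P,Z)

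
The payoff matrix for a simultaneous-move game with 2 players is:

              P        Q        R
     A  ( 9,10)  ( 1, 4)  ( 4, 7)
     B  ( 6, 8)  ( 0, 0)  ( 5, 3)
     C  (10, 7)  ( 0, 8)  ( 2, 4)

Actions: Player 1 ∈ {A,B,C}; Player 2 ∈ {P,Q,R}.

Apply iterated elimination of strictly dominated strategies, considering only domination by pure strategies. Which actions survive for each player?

P2 drop R (P beats it: A:10>7 B:8>3 C:7>4)
P1 drop B (A beats it: P:9>6 Q:1>0)
P1→{A,C} P2→{P,Q}

Survivors P1:{A,C} P2:{P,Q}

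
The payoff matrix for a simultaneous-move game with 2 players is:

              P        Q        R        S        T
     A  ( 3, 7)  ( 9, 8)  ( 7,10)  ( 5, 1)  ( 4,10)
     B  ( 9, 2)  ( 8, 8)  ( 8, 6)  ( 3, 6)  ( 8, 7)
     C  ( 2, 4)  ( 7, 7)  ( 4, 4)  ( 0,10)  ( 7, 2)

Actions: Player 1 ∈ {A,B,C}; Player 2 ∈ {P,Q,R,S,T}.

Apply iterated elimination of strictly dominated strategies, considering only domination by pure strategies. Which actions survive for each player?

Survivors P1:{A,B} P2:{Q,R,T}

P1 drop C (B beats it: P:9>2 Q:8>7 R:8>4 S:3>0 T:8>7)
P2 drop P (Q beats it: A:8>7 B:8>2)
P2 drop S (Q beats it: A:8>1 B:8>6)
P1→{A,B} P2→{Q,R,T}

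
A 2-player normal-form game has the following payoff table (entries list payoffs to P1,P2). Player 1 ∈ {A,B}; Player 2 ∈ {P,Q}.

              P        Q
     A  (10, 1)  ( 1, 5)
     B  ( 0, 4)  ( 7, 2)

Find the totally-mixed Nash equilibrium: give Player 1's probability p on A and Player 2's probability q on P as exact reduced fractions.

P1 indiff ⇒ q·10+(1-q)·1 = q·0+(1-q)·7 ⇒ q(10) = (1-q)(6) ⇒ q = 3/8
P2 indiff ⇒ p·1+(1-p)·4 = p·5+(1-p)·2 ⇒ p(-4) = (1-p)(-2) ⇒ p = 1/3

(p,q) = (1/3, 3/8)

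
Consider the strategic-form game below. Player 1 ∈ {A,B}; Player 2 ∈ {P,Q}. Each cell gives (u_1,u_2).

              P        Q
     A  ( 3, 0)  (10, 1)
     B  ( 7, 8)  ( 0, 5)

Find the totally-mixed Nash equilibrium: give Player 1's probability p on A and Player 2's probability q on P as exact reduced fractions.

p=3/4, q=5/7

P1 indiff ⇒ q·3+(1-q)·10 = q·7+(1-q)·0 ⇒ q(-4) = (1-q)(-10) ⇒ q = 5/7
P2 indiff ⇒ p·0+(1-p)·8 = p·1+(1-p)·5 ⇒ p(-1) = (1-p)(-3) ⇒ p = 3/4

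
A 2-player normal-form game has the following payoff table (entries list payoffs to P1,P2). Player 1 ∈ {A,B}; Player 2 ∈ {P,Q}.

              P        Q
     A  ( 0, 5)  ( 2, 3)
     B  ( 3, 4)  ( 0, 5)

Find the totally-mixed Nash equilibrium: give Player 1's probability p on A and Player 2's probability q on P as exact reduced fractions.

P1 mixes 1/3 on A; P2 mixes 2/5 on P

P1 indiff ⇒ q·0+(1-q)·2 = q·3+(1-q)·0 ⇒ q(-3) = (1-q)(-2) ⇒ q = 2/5
P2 indiff ⇒ p·5+(1-p)·4 = p·3+(1-p)·5 ⇒ p(2) = (1-p)(1) ⇒ p = 1/3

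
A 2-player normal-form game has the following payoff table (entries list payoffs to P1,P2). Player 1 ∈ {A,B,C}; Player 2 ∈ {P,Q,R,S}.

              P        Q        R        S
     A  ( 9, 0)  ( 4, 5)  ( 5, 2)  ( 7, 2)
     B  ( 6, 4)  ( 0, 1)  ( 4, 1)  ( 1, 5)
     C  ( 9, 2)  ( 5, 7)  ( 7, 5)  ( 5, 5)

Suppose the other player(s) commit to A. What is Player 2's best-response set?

u_2(P vs A) = 0
u_2(Q vs A) = 5
u_2(R vs A) = 2
u_2(S vs A) = 2
max payoff 5 at {Q}

argmax u_2 = {Q}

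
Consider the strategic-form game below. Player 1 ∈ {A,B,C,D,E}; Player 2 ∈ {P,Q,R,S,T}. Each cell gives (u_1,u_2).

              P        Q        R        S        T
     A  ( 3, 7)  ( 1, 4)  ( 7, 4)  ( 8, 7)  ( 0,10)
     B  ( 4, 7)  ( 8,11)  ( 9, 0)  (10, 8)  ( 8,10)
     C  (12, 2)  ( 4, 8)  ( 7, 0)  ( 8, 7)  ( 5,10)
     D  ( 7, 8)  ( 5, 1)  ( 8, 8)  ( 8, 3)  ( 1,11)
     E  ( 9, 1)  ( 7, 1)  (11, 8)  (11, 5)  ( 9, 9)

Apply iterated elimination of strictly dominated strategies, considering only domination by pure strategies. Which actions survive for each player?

P1 drop A (B beats it: P:4>3 Q:8>1 R:9>7 S:10>8 T:8>0)
P1 drop D (E beats it: P:9>7 Q:7>5 R:11>8 S:11>8 T:9>1)
P2 drop P (S beats it: B:8>7 C:7>2 E:5>1)
P1 drop C (B beats it: Q:8>4 R:9>7 S:10>8 T:8>5)
P2 drop R (T beats it: B:10>0 E:9>8)
P2 drop S (T beats it: B:10>8 E:9>5)
P1→{B,E} P2→{Q,T}

Survivors P1:{B,E} P2:{Q,T}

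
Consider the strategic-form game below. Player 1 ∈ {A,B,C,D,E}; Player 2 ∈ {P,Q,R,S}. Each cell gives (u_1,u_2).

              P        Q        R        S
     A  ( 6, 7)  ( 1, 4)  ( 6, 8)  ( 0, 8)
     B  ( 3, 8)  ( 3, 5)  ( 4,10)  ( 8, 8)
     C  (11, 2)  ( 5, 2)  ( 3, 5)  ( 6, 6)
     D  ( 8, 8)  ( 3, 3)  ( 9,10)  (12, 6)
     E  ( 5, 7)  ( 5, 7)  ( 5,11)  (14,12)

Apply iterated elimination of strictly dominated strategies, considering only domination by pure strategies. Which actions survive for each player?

P1 drop A (D beats it: P:8>6 Q:3>1 R:9>6 S:12>0)
P1 drop B (E beats it: P:5>3 Q:5>3 R:5>4 S:14>8)
P2 drop P (R beats it: C:5>2 D:10>8 E:11>7)
P2 drop Q (R beats it: C:5>2 D:10>3 E:11>7)
P1 drop C (D beats it: R:9>3 S:12>6)
P1→{D,E} P2→{R,S}

Survivors P1:{D,E} P2:{R,S}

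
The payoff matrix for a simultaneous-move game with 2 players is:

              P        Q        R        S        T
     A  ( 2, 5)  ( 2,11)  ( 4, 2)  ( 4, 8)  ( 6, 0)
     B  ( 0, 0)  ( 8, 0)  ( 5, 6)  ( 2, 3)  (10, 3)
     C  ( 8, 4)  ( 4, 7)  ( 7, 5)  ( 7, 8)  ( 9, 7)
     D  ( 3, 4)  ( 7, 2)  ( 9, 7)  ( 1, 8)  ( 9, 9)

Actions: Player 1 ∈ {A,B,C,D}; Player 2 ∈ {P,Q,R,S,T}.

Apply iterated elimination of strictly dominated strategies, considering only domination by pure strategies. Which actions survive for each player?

Remaining: P1:{B,C,D} P2:{R,S,T}

P1 drop A (C beats it: P:8>2 Q:4>2 R:7>4 S:7>4 T:9>6)
P2 drop P (R beats it: B:6>0 C:5>4 D:7>4)
P2 drop Q (S beats it: B:3>0 C:8>7 D:8>2)
P1→{B,C,D} P2→{R,S,T}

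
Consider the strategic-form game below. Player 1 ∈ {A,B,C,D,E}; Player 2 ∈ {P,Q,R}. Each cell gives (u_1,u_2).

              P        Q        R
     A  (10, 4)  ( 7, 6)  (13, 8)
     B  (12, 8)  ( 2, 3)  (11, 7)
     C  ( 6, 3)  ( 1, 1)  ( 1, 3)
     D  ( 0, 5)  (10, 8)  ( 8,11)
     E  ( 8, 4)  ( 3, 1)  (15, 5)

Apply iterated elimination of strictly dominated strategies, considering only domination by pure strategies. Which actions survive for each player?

Remaining: P1:{A,B,E} P2:{P,R}

P1 drop C (A beats it: P:10>6 Q:7>1 R:13>1)
P2 drop Q (R beats it: A:8>6 B:7>3 D:11>8 E:5>1)
P1 drop D (A beats it: P:10>0 R:13>8)
P1→{A,B,E} P2→{P,R}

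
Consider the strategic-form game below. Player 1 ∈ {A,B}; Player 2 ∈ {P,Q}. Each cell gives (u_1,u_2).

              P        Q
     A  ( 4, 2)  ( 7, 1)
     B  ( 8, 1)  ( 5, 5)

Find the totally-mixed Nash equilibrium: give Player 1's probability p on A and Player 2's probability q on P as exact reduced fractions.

P1 indiff ⇒ q·4+(1-q)·7 = q·8+(1-q)·5 ⇒ q(-4) = (1-q)(-2) ⇒ q = 1/3
P2 indiff ⇒ p·2+(1-p)·1 = p·1+(1-p)·5 ⇒ p(1) = (1-p)(4) ⇒ p = 4/5

(p,q) = (4/5, 1/3)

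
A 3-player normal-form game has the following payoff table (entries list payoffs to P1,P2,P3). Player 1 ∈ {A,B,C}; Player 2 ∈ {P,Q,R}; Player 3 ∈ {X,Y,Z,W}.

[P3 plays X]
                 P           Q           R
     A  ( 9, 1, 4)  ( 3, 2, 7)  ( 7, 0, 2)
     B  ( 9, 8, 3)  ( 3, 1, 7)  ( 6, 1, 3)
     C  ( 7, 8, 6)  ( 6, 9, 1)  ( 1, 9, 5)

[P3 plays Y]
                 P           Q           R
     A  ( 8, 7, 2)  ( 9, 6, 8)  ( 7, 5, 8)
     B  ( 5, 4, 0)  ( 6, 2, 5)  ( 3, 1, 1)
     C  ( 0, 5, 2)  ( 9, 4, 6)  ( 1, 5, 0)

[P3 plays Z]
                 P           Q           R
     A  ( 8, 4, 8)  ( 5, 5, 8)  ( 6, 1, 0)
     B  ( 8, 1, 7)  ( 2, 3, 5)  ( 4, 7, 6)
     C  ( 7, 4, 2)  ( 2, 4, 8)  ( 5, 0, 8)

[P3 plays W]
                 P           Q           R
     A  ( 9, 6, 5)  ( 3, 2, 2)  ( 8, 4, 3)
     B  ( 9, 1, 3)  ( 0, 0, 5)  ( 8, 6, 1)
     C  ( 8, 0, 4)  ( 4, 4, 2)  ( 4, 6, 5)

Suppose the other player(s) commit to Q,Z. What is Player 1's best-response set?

argmax u_1 = {A}

u_1(A vs Q,Z) = 5
u_1(B vs Q,Z) = 2
u_1(C vs Q,Z) = 2
max payoff 5 at {A}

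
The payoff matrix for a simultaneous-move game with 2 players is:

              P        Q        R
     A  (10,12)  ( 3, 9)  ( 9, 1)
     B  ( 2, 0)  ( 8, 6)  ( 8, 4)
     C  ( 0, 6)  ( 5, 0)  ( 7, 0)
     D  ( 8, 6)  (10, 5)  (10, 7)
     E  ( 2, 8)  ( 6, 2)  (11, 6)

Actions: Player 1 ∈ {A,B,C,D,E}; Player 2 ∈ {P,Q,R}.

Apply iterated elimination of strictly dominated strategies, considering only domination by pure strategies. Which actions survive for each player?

P1 drop B (D beats it: P:8>2 Q:10>8 R:10>8)
P1 drop C (D beats it: P:8>0 Q:10>5 R:10>7)
P2 drop Q (P beats it: A:12>9 D:6>5 E:8>2)
P1→{A,D,E} P2→{P,R}

Remaining: P1:{A,D,E} P2:{P,R}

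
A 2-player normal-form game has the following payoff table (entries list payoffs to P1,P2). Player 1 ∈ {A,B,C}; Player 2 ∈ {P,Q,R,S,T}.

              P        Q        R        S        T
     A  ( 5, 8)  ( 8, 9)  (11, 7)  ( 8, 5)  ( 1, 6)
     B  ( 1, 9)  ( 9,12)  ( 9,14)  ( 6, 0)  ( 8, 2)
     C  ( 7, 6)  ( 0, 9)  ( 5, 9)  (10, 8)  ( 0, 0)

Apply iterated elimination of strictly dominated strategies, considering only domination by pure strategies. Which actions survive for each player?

P2 drop P (Q beats it: A:9>8 B:12>9 C:9>6)
P2 drop S (Q beats it: A:9>5 B:12>0 C:9>8)
P1 drop C (A beats it: Q:8>0 R:11>5 T:1>0)
P2 drop T (Q beats it: A:9>6 B:12>2)
P1→{A,B} P2→{Q,R}

Remaining: P1:{A,B} P2:{Q,R}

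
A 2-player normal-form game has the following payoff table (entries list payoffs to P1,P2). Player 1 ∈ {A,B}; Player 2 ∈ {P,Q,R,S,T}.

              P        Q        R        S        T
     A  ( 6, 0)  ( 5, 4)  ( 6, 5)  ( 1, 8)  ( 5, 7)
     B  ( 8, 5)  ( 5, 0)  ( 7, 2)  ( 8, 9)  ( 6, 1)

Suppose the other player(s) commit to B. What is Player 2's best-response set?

BR_2 = {S}

u_2(P vs B) = 5
u_2(Q vs B) = 0
u_2(R vs B) = 2
u_2(S vs B) = 9
u_2(T vs B) = 1
max payoff 9 at {S}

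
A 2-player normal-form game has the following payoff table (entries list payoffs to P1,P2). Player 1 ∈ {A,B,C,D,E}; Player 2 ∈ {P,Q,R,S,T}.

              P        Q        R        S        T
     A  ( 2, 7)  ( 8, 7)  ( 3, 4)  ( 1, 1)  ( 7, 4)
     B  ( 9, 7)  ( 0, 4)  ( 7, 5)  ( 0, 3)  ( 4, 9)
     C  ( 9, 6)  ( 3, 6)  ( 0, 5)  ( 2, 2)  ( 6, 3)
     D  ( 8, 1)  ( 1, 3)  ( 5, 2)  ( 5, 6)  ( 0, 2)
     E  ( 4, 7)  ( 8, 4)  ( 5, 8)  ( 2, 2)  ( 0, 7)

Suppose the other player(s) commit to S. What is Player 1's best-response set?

argmax u_1 = {D}

u_1(A vs S) = 1
u_1(B vs S) = 0
u_1(C vs S) = 2
u_1(D vs S) = 5
u_1(E vs S) = 2
max payoff 5 at {D}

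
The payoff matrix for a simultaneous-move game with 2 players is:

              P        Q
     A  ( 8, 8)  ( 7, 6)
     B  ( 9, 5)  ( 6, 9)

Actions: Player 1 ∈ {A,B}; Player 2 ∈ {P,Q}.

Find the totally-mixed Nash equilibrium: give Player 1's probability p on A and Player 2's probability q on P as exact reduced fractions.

P1 mixes 2/3 on A; P2 mixes 1/2 on P

P1 indiff ⇒ q·8+(1-q)·7 = q·9+(1-q)·6 ⇒ q(-1) = (1-q)(-1) ⇒ q = 1/2
P2 indiff ⇒ p·8+(1-p)·5 = p·6+(1-p)·9 ⇒ p(2) = (1-p)(4) ⇒ p = 2/3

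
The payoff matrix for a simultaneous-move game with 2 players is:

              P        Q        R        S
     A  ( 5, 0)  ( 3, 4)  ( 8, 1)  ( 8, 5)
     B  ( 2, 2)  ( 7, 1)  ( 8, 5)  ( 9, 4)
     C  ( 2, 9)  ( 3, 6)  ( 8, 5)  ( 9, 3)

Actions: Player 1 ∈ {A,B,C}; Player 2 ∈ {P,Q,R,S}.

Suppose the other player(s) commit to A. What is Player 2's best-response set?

u_2(P vs A) = 0
u_2(Q vs A) = 4
u_2(R vs A) = 1
u_2(S vs A) = 5
max payoff 5 at {S}

argmax u_2 = {S}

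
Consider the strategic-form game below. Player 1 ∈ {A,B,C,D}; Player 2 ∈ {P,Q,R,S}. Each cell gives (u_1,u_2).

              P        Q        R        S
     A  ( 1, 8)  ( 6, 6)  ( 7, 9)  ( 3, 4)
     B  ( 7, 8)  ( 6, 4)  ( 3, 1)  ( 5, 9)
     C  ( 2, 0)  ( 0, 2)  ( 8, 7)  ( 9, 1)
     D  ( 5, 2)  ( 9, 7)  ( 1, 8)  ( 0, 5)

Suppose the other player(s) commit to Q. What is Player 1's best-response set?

u_1(A vs Q) = 6
u_1(B vs Q) = 6
u_1(C vs Q) = 0
u_1(D vs Q) = 9
max payoff 9 at {D}

argmax u_1 = {D}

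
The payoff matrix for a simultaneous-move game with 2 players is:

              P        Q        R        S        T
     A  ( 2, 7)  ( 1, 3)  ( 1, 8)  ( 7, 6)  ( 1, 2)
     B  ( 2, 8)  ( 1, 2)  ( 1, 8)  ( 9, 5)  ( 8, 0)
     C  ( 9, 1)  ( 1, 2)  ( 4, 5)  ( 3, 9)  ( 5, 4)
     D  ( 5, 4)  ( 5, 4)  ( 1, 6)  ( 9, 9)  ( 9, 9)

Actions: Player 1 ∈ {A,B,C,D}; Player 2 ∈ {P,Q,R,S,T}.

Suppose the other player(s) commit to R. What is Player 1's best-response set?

u_1(A vs R) = 1
u_1(B vs R) = 1
u_1(C vs R) = 4
u_1(D vs R) = 1
max payoff 4 at {C}

argmax u_1 = {C}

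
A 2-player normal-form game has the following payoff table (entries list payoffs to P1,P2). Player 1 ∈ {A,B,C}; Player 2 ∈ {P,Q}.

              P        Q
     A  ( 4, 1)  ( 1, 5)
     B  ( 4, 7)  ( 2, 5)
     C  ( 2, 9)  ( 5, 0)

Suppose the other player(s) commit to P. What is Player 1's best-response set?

u_1(A vs P) = 4
u_1(B vs P) = 4
u_1(C vs P) = 2
max payoff 4 at {A,B}

P1 best: {A,B}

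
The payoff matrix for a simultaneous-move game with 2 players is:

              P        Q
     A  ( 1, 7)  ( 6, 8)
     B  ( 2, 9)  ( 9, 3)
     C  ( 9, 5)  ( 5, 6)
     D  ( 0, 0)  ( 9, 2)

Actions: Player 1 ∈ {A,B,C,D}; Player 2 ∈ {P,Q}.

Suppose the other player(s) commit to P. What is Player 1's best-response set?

u_1(A vs P) = 1
u_1(B vs P) = 2
u_1(C vs P) = 9
u_1(D vs P) = 0
max payoff 9 at {C}

argmax u_1 = {C}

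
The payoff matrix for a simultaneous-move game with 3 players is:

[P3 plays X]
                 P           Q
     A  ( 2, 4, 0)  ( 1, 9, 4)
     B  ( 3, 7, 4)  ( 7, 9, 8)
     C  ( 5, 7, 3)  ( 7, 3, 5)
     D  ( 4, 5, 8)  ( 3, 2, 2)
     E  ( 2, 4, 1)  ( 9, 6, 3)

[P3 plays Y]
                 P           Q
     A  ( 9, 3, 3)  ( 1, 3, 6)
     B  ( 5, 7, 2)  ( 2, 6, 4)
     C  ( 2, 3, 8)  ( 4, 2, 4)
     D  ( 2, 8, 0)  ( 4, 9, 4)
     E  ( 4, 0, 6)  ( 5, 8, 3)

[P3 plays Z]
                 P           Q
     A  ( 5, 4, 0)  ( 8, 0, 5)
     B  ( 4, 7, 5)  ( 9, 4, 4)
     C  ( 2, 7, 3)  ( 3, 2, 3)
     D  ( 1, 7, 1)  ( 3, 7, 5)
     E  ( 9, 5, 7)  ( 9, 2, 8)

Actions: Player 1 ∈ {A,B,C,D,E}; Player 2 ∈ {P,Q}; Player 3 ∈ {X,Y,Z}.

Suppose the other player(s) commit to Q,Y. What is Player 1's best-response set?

u_1(A vs Q,Y) = 1
u_1(B vs Q,Y) = 2
u_1(C vs Q,Y) = 4
u_1(D vs Q,Y) = 4
u_1(E vs Q,Y) = 5
max payoff 5 at {E}

P1 best: {E}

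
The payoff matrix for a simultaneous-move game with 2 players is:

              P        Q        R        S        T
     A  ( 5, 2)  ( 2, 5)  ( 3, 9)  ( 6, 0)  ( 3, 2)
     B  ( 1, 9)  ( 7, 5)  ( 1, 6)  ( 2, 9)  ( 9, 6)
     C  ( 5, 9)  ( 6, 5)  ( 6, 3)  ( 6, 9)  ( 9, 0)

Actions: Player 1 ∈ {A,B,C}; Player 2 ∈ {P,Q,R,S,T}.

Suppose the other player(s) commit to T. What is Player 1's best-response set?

u_1(A vs T) = 3
u_1(B vs T) = 9
u_1(C vs T) = 9
max payoff 9 at {B,C}

BR_1 = {B,C}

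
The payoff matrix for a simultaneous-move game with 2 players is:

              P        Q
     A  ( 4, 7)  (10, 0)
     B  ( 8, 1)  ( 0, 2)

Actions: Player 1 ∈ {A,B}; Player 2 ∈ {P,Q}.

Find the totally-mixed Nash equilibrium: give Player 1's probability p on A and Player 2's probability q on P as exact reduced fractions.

(p,q) = (1/8, 5/7)

P1 indiff ⇒ q·4+(1-q)·10 = q·8+(1-q)·0 ⇒ q(-4) = (1-q)(-10) ⇒ q = 5/7
P2 indiff ⇒ p·7+(1-p)·1 = p·0+(1-p)·2 ⇒ p(7) = (1-p)(1) ⇒ p = 1/8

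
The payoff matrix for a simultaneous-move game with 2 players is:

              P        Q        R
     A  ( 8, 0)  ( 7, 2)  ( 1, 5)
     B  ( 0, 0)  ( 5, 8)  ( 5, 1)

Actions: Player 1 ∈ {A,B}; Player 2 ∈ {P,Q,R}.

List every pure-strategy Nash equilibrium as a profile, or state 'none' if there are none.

PSNE: ∅

(A,P): not NE [P2→R gives 5>0]
(A,Q): not NE [P2→R gives 5>2]
(A,R): not NE [P1→B gives 5>1]
(B,P): not NE [P1→A gives 8>0; P2→Q gives 8>0]
(B,Q): not NE [P1→A gives 7>5]
(B,R): not NE [P2→Q gives 8>1]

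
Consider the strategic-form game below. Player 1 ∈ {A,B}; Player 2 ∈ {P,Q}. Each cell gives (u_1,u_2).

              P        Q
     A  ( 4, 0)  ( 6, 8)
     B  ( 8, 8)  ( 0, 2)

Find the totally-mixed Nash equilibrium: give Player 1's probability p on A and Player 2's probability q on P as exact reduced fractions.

(p,q) = (3/7, 3/5)

P1 indiff ⇒ q·4+(1-q)·6 = q·8+(1-q)·0 ⇒ q(-4) = (1-q)(-6) ⇒ q = 3/5
P2 indiff ⇒ p·0+(1-p)·8 = p·8+(1-p)·2 ⇒ p(-8) = (1-p)(-6) ⇒ p = 3/7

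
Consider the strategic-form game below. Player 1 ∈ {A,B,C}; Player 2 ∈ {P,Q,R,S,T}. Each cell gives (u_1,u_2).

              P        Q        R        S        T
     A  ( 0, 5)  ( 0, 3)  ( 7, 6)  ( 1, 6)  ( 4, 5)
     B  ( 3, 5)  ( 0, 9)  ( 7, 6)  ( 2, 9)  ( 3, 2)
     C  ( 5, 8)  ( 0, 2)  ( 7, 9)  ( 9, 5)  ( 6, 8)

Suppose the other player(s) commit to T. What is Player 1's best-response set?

u_1(A vs T) = 4
u_1(B vs T) = 3
u_1(C vs T) = 6
max payoff 6 at {C}

P1 best: {C}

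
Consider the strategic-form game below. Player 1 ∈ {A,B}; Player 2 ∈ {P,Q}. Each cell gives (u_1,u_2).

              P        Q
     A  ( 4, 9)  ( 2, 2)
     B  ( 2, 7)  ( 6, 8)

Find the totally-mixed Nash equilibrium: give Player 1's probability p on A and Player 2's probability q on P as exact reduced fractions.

(p,q) = (1/8, 2/3)

P1 indiff ⇒ q·4+(1-q)·2 = q·2+(1-q)·6 ⇒ q(2) = (1-q)(4) ⇒ q = 2/3
P2 indiff ⇒ p·9+(1-p)·7 = p·2+(1-p)·8 ⇒ p(7) = (1-p)(1) ⇒ p = 1/8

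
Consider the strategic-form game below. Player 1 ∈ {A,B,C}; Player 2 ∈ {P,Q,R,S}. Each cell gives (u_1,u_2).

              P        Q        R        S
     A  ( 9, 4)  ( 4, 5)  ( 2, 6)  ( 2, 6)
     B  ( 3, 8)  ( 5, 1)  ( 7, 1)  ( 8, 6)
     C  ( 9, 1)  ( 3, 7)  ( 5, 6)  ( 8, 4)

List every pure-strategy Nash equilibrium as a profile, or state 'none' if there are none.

(A,P): not NE [P2→S gives 6>4]
(A,Q): not NE [P1→B gives 5>4; P2→S gives 6>5]
(A,R): not NE [P1→B gives 7>2]
(A,S): not NE [P1→C gives 8>2]
(B,P): not NE [P1→C gives 9>3]
(B,Q): not NE [P2→P gives 8>1]
(B,R): not NE [P2→P gives 8>1]
(B,S): not NE [P2→P gives 8>6]
(C,P): not NE [P2→Q gives 7>1]
(C,Q): not NE [P1→B gives 5>3]
(C,R): not NE [P1→B gives 7>5; P2→Q gives 7>6]
(C,S): not NE [P2→Q gives 7>4]

PSNE: ∅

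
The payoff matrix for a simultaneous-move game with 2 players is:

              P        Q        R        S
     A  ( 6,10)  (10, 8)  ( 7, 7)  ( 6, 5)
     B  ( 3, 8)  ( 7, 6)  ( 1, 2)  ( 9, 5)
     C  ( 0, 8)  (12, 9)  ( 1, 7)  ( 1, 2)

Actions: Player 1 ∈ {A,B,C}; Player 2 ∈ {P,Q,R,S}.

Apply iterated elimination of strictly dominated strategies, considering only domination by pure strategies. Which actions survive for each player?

Survivors P1:{A,C} P2:{P,Q}

P2 drop R (P beats it: A:10>7 B:8>2 C:8>7)
P2 drop S (P beats it: A:10>5 B:8>5 C:8>2)
P1 drop B (A beats it: P:6>3 Q:10>7)
P1→{A,C} P2→{P,Q}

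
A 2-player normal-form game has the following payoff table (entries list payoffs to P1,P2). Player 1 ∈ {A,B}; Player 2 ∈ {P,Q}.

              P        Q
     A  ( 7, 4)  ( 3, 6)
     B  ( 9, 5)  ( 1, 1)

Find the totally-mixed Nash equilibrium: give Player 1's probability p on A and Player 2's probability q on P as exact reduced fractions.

p=2/3, q=1/2

P1 indiff ⇒ q·7+(1-q)·3 = q·9+(1-q)·1 ⇒ q(-2) = (1-q)(-2) ⇒ q = 1/2
P2 indiff ⇒ p·4+(1-p)·5 = p·6+(1-p)·1 ⇒ p(-2) = (1-p)(-4) ⇒ p = 2/3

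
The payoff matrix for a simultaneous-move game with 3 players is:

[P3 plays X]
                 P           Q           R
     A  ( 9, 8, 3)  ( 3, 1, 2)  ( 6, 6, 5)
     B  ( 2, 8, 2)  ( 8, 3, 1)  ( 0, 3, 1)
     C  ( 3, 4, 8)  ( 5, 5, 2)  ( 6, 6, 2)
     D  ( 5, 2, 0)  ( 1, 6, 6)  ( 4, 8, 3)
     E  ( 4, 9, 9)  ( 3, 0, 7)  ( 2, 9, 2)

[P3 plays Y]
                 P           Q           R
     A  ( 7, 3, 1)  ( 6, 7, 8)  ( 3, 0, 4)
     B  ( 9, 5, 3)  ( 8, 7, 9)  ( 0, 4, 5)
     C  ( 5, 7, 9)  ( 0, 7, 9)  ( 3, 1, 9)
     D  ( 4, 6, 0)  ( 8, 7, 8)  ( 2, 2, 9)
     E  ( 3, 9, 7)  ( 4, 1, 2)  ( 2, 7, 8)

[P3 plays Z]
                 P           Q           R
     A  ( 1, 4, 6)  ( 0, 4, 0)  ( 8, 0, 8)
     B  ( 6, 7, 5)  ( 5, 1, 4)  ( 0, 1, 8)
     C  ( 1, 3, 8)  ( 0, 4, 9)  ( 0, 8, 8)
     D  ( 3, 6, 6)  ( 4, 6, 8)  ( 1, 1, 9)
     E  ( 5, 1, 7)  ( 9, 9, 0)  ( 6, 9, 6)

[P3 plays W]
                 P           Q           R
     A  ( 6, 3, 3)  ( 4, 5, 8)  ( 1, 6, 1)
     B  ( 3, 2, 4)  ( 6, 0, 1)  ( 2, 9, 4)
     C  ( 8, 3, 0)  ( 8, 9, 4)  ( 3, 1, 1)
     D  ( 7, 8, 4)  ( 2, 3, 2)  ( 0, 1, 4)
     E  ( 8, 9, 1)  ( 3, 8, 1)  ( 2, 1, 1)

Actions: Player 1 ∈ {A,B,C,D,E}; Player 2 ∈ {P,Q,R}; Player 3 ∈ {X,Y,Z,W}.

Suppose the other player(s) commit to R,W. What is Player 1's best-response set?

argmax u_1 = {C}

u_1(A vs R,W) = 1
u_1(B vs R,W) = 2
u_1(C vs R,W) = 3
u_1(D vs R,W) = 0
u_1(E vs R,W) = 2
max payoff 3 at {C}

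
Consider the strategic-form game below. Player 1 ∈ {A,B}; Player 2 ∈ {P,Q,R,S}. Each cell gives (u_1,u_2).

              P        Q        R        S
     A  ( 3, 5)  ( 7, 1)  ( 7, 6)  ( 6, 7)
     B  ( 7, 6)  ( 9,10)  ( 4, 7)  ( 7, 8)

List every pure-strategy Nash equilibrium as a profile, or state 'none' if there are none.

(A,P): not NE [P1→B gives 7>3; P2→S gives 7>5]
(A,Q): not NE [P1→B gives 9>7; P2→S gives 7>1]
(A,R): not NE [P2→S gives 7>6]
(A,S): not NE [P1→B gives 7>6]
(B,P): not NE [P2→Q gives 10>6]
(B,Q): NE
(B,R): not NE [P1→A gives 7>4; P2→Q gives 10>7]
(B,S): not NE [P2→Q gives 10>8]

PSNE = {(B,Q)}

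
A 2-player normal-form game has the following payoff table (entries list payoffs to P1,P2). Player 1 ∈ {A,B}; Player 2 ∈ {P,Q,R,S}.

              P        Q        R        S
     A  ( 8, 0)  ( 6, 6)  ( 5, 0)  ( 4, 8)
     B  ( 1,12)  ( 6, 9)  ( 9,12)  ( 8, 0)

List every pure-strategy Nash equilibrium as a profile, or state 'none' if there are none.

Nash profiles: (B,R)

(A,P): not NE [P2→S gives 8>0]
(A,Q): not NE [P2→S gives 8>6]
(A,R): not NE [P1→B gives 9>5; P2→S gives 8>0]
(A,S): not NE [P1→B gives 8>4]
(B,P): not NE [P1→A gives 8>1]
(B,Q): not NE [P2→R gives 12>9]
(B,R): NE
(B,S): not NE [P2→R gives 12>0]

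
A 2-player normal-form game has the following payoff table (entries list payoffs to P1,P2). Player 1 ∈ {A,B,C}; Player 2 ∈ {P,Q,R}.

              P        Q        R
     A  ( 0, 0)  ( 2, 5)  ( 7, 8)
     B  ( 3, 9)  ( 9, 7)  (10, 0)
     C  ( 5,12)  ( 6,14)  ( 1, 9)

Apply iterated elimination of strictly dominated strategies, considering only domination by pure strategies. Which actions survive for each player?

P1 drop A (B beats it: P:3>0 Q:9>2 R:10>7)
P2 drop R (P beats it: B:9>0 C:12>9)
P1→{B,C} P2→{P,Q}

Remaining: P1:{B,C} P2:{P,Q}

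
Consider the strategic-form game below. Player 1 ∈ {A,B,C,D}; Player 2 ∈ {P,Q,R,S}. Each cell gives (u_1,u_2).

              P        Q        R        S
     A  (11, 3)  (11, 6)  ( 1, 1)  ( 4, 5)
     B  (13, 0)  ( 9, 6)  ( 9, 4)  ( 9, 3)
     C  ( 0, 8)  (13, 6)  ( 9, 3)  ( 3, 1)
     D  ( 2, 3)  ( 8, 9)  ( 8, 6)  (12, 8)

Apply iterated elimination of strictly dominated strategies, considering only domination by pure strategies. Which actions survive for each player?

P2 drop R (Q beats it: A:6>1 B:6>4 C:6>3 D:9>6)
P2 drop S (Q beats it: A:6>5 B:6>3 C:6>1 D:9>8)
P1 drop D (A beats it: P:11>2 Q:11>8)
P1→{A,B,C} P2→{P,Q}

Remaining: P1:{A,B,C} P2:{P,Q}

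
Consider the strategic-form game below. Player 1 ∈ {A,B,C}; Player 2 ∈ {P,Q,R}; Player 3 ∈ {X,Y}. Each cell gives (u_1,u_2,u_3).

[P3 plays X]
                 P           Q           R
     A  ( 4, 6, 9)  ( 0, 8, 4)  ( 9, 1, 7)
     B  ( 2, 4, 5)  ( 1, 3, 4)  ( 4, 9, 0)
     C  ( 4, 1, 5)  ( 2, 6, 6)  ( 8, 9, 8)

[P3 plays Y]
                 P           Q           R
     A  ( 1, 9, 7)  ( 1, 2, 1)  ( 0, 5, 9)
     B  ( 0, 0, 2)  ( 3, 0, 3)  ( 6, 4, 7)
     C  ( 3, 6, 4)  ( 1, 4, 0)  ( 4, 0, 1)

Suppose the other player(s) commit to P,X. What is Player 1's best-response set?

BR_1 = {A,C}

u_1(A vs P,X) = 4
u_1(B vs P,X) = 2
u_1(C vs P,X) = 4
max payoff 4 at {A,C}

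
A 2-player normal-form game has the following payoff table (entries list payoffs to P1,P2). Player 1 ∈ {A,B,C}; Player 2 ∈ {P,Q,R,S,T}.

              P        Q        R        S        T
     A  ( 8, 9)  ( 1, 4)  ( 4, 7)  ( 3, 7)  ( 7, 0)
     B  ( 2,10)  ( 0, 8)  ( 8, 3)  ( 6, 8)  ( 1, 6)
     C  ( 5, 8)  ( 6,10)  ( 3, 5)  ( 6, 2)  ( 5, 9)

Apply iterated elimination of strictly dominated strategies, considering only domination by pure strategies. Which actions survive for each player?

P2 drop R (P beats it: A:9>7 B:10>3 C:8>5)
P2 drop S (P beats it: A:9>7 B:10>8 C:8>2)
P1 drop B (A beats it: P:8>2 Q:1>0 T:7>1)
P2 drop T (Q beats it: A:4>0 C:10>9)
P1→{A,C} P2→{P,Q}

Survivors P1:{A,C} P2:{P,Q}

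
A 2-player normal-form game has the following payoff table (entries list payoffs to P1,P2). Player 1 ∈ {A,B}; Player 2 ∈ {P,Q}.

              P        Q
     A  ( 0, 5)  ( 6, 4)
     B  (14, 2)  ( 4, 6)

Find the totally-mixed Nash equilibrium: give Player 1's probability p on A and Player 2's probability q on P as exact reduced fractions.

P1 mixes 4/5 on A; P2 mixes 1/8 on P

P1 indiff ⇒ q·0+(1-q)·6 = q·14+(1-q)·4 ⇒ q(-14) = (1-q)(-2) ⇒ q = 1/8
P2 indiff ⇒ p·5+(1-p)·2 = p·4+(1-p)·6 ⇒ p(1) = (1-p)(4) ⇒ p = 4/5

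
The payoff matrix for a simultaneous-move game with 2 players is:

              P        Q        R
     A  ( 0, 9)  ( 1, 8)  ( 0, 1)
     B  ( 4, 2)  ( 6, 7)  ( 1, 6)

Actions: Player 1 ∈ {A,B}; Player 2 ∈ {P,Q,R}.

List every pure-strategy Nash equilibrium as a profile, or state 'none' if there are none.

(A,P): not NE [P1→B gives 4>0]
(A,Q): not NE [P1→B gives 6>1; P2→P gives 9>8]
(A,R): not NE [P1→B gives 1>0; P2→P gives 9>1]
(B,P): not NE [P2→Q gives 7>2]
(B,Q): NE
(B,R): not NE [P2→Q gives 7>6]

NE set: (B,Q)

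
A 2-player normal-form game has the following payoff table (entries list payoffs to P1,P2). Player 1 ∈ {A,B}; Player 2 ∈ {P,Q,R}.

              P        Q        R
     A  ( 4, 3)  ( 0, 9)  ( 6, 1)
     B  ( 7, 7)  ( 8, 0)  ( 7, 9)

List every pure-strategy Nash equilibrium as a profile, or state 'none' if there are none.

(A,P): not NE [P1→B gives 7>4; P2→Q gives 9>3]
(A,Q): not NE [P1→B gives 8>0]
(A,R): not NE [P1→B gives 7>6; P2→Q gives 9>1]
(B,P): not NE [P2→R gives 9>7]
(B,Q): not NE [P2→R gives 9>0]
(B,R): NE

Nash profiles: (B,R)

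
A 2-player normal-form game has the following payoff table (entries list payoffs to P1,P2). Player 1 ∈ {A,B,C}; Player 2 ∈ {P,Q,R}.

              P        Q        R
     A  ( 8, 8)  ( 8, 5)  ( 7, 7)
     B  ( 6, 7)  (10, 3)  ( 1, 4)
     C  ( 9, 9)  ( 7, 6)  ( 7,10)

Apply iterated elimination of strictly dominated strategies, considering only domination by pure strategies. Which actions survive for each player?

Remaining: P1:{A,C} P2:{P,R}

P2 drop Q (P beats it: A:8>5 B:7>3 C:9>6)
P1 drop B (A beats it: P:8>6 R:7>1)
P1→{A,C} P2→{P,R}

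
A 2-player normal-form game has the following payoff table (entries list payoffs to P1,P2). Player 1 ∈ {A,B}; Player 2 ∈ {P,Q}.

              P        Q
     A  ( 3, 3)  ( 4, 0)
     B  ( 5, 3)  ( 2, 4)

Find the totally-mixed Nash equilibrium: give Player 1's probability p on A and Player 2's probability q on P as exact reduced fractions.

P1 indiff ⇒ q·3+(1-q)·4 = q·5+(1-q)·2 ⇒ q(-2) = (1-q)(-2) ⇒ q = 1/2
P2 indiff ⇒ p·3+(1-p)·3 = p·0+(1-p)·4 ⇒ p(3) = (1-p)(1) ⇒ p = 1/4

(p,q) = (1/4, 1/2)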